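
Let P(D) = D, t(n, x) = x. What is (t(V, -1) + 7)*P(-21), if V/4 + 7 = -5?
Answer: -126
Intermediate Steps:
V = -48 (V = -28 + 4*(-5) = -28 - 20 = -48)
(t(V, -1) + 7)*P(-21) = (-1 + 7)*(-21) = 6*(-21) = -126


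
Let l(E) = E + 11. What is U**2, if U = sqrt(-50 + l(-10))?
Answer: -49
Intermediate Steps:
l(E) = 11 + E
U = 7*I (U = sqrt(-50 + (11 - 10)) = sqrt(-50 + 1) = sqrt(-49) = 7*I ≈ 7.0*I)
U**2 = (7*I)**2 = -49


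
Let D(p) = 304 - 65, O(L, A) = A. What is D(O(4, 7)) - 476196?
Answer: -475957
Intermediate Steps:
D(p) = 239
D(O(4, 7)) - 476196 = 239 - 476196 = -475957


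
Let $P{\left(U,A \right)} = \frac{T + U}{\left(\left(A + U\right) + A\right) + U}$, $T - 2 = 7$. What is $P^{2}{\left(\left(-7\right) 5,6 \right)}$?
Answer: $\frac{169}{841} \approx 0.20095$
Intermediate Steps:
$T = 9$ ($T = 2 + 7 = 9$)
$P{\left(U,A \right)} = \frac{9 + U}{2 A + 2 U}$ ($P{\left(U,A \right)} = \frac{9 + U}{\left(\left(A + U\right) + A\right) + U} = \frac{9 + U}{\left(U + 2 A\right) + U} = \frac{9 + U}{2 A + 2 U}$)
$P^{2}{\left(\left(-7\right) 5,6 \right)} = \left(\frac{9 - 35}{2 \left(6 - 35\right)}\right)^{2} = \left(\frac{1}{2} \frac{1}{-29} \left(-26\right)\right)^{2} = \left(\frac{1}{2} \left(- \frac{1}{29}\right) \left(-26\right)\right)^{2} = \left(\frac{13}{29}\right)^{2} = \frac{169}{841}$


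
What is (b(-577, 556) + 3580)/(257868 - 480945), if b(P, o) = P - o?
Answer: -2447/223077 ≈ -0.010969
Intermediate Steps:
(b(-577, 556) + 3580)/(257868 - 480945) = ((-577 - 1*556) + 3580)/(257868 - 480945) = ((-577 - 556) + 3580)/(-223077) = (-1133 + 3580)*(-1/223077) = 2447*(-1/223077) = -2447/223077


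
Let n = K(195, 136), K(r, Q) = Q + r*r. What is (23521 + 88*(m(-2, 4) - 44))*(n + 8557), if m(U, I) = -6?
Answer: 893294878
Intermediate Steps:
K(r, Q) = Q + r**2
n = 38161 (n = 136 + 195**2 = 136 + 38025 = 38161)
(23521 + 88*(m(-2, 4) - 44))*(n + 8557) = (23521 + 88*(-6 - 44))*(38161 + 8557) = (23521 + 88*(-50))*46718 = (23521 - 4400)*46718 = 19121*46718 = 893294878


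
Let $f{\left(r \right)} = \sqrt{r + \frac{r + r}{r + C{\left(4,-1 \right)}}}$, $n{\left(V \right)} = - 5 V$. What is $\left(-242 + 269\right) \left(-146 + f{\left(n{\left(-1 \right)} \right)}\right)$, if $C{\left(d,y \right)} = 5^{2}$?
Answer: $-3942 + 36 \sqrt{3} \approx -3879.6$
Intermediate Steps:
$C{\left(d,y \right)} = 25$
$f{\left(r \right)} = \sqrt{r + \frac{2 r}{25 + r}}$ ($f{\left(r \right)} = \sqrt{r + \frac{r + r}{r + 25}} = \sqrt{r + \frac{2 r}{25 + r}}$)
$\left(-242 + 269\right) \left(-146 + f{\left(n{\left(-1 \right)} \right)}\right) = \left(-242 + 269\right) \left(-146 + \sqrt{\frac{\left(-5\right) \left(-1\right) \left(27 - -5\right)}{25 - -5}}\right) = 27 \left(-146 + \sqrt{\frac{5 \left(27 + 5\right)}{25 + 5}}\right) = 27 \left(-146 + \sqrt{5 \cdot \frac{1}{30} \cdot 32}\right) = 27 \left(-146 + \sqrt{\frac{16}{3}}\right) = 27 \left(-146 + \frac{4 \sqrt{3}}{3}\right) = -3942 + 36 \sqrt{3}$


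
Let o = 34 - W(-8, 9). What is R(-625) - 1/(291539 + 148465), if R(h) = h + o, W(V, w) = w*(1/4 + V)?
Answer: -114676043/220002 ≈ -521.25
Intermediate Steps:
W(V, w) = w*(¼ + V)
o = 415/4 (o = 34 - 9*(¼ - 8) = 34 - 9*(-31)/4 = 34 - 1*(-279/4) = 34 + 279/4 = 415/4 ≈ 103.75)
R(h) = 415/4 + h (R(h) = h + 415/4 = 415/4 + h)
R(-625) - 1/(291539 + 148465) = (415/4 - 625) - 1/(291539 + 148465) = -2085/4 - 1/440004 = -114676043/220002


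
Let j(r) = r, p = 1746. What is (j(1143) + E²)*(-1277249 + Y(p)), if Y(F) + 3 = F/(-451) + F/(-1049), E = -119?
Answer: -9247736800156192/473099 ≈ -1.9547e+10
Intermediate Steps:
Y(F) = -3 - 1500*F/473099 (Y(F) = -3 + (F/(-451) + F/(-1049)) = -3 + (F*(-1/451) + F*(-1/1049)) = -3 + (-F/451 - F/1049) = -3 - 1500*F/473099)
(j(1143) + E²)*(-1277249 + Y(p)) = (1143 + (-119)²)*(-1277249 + (-3 - 1500/473099*1746)) = (1143 + 14161)*(-1277249 + (-3 - 2619000/473099)) = 15304*(-1277249 - 4038297/473099) = 15304*(-604269262948/473099) = -9247736800156192/473099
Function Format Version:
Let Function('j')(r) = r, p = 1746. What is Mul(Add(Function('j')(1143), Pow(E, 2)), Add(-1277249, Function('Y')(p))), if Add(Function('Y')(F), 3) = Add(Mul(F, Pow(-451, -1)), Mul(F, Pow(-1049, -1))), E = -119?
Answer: Rational(-9247736800156192, 473099) ≈ -1.9547e+10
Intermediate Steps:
Function('Y')(F) = Add(-3, Mul(Rational(-1500, 473099), F)) (Function('Y')(F) = Add(-3, Add(Mul(F, Pow(-451, -1)), Mul(F, Pow(-1049, -1)))) = Add(-3, Add(Mul(F, Rational(-1, 451)), Mul(F, Rational(-1, 1049)))) = Add(-3, Add(Mul(Rational(-1, 451), F), Mul(Rational(-1, 1049), F))) = Add(-3, Mul(Rational(-1500, 473099), F)))
Mul(Add(Function('j')(1143), Pow(E, 2)), Add(-1277249, Function('Y')(p))) = Mul(Add(1143, Pow(-119, 2)), Add(-1277249, Add(-3, Mul(Rational(-1500, 473099), 1746)))) = Mul(Add(1143, 14161), Add(-1277249, Add(-3, Rational(-2619000, 473099)))) = Mul(15304, Add(-1277249, Rational(-4038297, 473099))) = Mul(15304, Rational(-604269262948, 473099)) = Rational(-9247736800156192, 473099)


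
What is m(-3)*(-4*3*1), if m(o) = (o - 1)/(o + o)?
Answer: -8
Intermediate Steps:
m(o) = (-1 + o)/(2*o) (m(o) = (-1 + o)/((2*o)) = (-1 + o)*(1/(2*o)) = (-1 + o)/(2*o))
m(-3)*(-4*3*1) = ((1/2)*(-1 - 3)/(-3))*(-4*3*1) = ((1/2)*(-1/3)*(-4))*(-12*1) = (2/3)*(-12) = -8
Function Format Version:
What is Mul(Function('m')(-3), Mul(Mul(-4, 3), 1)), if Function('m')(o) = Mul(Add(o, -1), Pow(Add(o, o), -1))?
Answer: -8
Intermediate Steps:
Function('m')(o) = Mul(Rational(1, 2), Pow(o, -1), Add(-1, o)) (Function('m')(o) = Mul(Add(-1, o), Pow(Mul(2, o), -1)) = Mul(Add(-1, o), Mul(Rational(1, 2), Pow(o, -1))) = Mul(Rational(1, 2), Pow(o, -1), Add(-1, o)))
Mul(Function('m')(-3), Mul(Mul(-4, 3), 1)) = Mul(Mul(Rational(1, 2), Pow(-3, -1), Add(-1, -3)), Mul(Mul(-4, 3), 1)) = Mul(Mul(Rational(1, 2), Rational(-1, 3), -4), Mul(-12, 1)) = Mul(Rational(2, 3), -12) = -8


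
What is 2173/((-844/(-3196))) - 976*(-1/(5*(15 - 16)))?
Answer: 8475199/1055 ≈ 8033.4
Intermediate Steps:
2173/((-844/(-3196))) - 976*(-1/(5*(15 - 16))) = 2173/((-844*(-1/3196))) - 976/((-5*(-1))) = 2173/(211/799) - 976/5 = 2173*(799/211) - 976*1/5 = 1736227/211 - 976/5 = 8475199/1055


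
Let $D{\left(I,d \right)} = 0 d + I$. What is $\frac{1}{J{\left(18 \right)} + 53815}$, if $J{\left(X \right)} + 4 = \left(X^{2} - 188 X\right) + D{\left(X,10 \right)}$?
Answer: $\frac{1}{50769} \approx 1.9697 \cdot 10^{-5}$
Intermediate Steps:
$D{\left(I,d \right)} = I$ ($D{\left(I,d \right)} = 0 + I = I$)
$J{\left(X \right)} = -4 + X^{2} - 187 X$ ($J{\left(X \right)} = -4 + \left(\left(X^{2} - 188 X\right) + X\right) = -4 + \left(X^{2} - 187 X\right) = -4 + X^{2} - 187 X$)
$\frac{1}{J{\left(18 \right)} + 53815} = \frac{1}{\left(-4 + 18^{2} - 3366\right) + 53815} = \frac{1}{\left(-4 + 324 - 3366\right) + 53815} = \frac{1}{-3046 + 53815} = \frac{1}{50769}$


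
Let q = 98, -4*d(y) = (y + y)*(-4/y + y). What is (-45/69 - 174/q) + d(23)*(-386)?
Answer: 114190539/1127 ≈ 1.0132e+5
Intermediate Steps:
d(y) = -y*(y - 4/y)/2 (d(y) = -(y + y)*(-4/y + y)/4 = -2*y*(y - 4/y)/4 = -y*(y - 4/y)/2)
(-45/69 - 174/q) + d(23)*(-386) = (-45/69 - 174/98) + (2 - 1/2*23**2)*(-386) = (-45*1/69 - 174*1/98) + (2 - 1/2*529)*(-386) = (-15/23 - 87/49) + (2 - 529/2)*(-386) = -2736/1127 - 525/2*(-386) = -2736/1127 + 101325 = 114190539/1127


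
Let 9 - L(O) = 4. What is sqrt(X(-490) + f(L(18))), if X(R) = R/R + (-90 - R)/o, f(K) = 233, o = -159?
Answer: sqrt(5852154)/159 ≈ 15.215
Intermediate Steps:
L(O) = 5 (L(O) = 9 - 1*4 = 9 - 4 = 5)
X(R) = 83/53 + R/159 (X(R) = R/R + (-90 - R)/(-159) = 1 + (-90 - R)*(-1/159) = 1 + (30/53 + R/159) = 83/53 + R/159)
sqrt(X(-490) + f(L(18))) = sqrt((83/53 + (1/159)*(-490)) + 233) = sqrt((83/53 - 490/159) + 233) = sqrt(-241/159 + 233) = sqrt(36806/159) = sqrt(5852154)/159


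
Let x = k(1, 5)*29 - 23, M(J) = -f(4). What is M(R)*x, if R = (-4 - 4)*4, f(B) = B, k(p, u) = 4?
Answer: -372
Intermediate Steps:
R = -32 (R = -8*4 = -32)
M(J) = -4 (M(J) = -1*4 = -4)
x = 93 (x = 4*29 - 23 = 116 - 23 = 93)
M(R)*x = -4*93 = -372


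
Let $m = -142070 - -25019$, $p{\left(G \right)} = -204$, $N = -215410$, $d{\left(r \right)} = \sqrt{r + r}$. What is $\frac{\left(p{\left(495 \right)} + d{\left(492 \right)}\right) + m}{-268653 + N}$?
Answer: $\frac{117255}{484063} - \frac{2 \sqrt{246}}{484063} \approx 0.24217$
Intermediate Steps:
$d{\left(r \right)} = \sqrt{2} \sqrt{r}$ ($d{\left(r \right)} = \sqrt{2 r} = \sqrt{2} \sqrt{r}$)
$m = -117051$ ($m = -142070 + 25019 = -117051$)
$\frac{\left(p{\left(495 \right)} + d{\left(492 \right)}\right) + m}{-268653 + N} = \frac{\left(-204 + \sqrt{2} \sqrt{492}\right) - 117051}{-268653 - 215410} = \frac{\left(-204 + \sqrt{2} \cdot 2 \sqrt{123}\right) - 117051}{-484063} = \left(\left(-204 + 2 \sqrt{246}\right) - 117051\right) \left(- \frac{1}{484063}\right) = \left(-117255 + 2 \sqrt{246}\right) \left(- \frac{1}{484063}\right) = \frac{117255}{484063} - \frac{2 \sqrt{246}}{484063}$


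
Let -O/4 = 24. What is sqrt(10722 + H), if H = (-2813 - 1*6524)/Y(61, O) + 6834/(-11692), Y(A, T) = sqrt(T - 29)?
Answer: sqrt(9160301279250 + 319098660292*I*sqrt(5))/29230 ≈ 103.62 + 4.0297*I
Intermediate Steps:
O = -96 (O = -4*24 = -96)
Y(A, T) = sqrt(-29 + T)
H = -3417/5846 + 9337*I*sqrt(5)/25 (H = (-2813 - 1*6524)/(sqrt(-29 - 96)) + 6834/(-11692) = (-2813 - 6524)/(sqrt(-125)) + 6834*(-1/11692) = -9337*(-I*sqrt(5)/25) - 3417/5846 = -(-9337)*I*sqrt(5)/25 - 3417/5846 = 9337*I*sqrt(5)/25 - 3417/5846 = -3417/5846 + 9337*I*sqrt(5)/25 ≈ -0.5845 + 835.13*I)
sqrt(10722 + H) = sqrt(10722 + (-3417/5846 + 9337*I*sqrt(5)/25)) = sqrt(62677395/5846 + 9337*I*sqrt(5)/25)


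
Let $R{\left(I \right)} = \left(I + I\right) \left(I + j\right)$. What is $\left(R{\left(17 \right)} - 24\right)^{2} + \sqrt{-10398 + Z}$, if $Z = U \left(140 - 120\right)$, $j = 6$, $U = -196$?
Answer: $574564 + i \sqrt{14318} \approx 5.7456 \cdot 10^{5} + 119.66 i$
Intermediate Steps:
$Z = -3920$ ($Z = - 196 \left(140 - 120\right) = \left(-196\right) 20 = -3920$)
$R{\left(I \right)} = 2 I \left(6 + I\right)$ ($R{\left(I \right)} = \left(I + I\right) \left(I + 6\right) = 2 I \left(6 + I\right)$)
$\left(R{\left(17 \right)} - 24\right)^{2} + \sqrt{-10398 + Z} = \left(2 \cdot 17 \left(6 + 17\right) - 24\right)^{2} + \sqrt{-10398 - 3920} = \left(2 \cdot 17 \cdot 23 - 24\right)^{2} + \sqrt{-14318} = \left(782 - 24\right)^{2} + i \sqrt{14318} = 758^{2} + i \sqrt{14318} = 574564 + i \sqrt{14318}$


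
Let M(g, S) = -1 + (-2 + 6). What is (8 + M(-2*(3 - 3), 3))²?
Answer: 121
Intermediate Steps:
M(g, S) = 3 (M(g, S) = -1 + 4 = 3)
(8 + M(-2*(3 - 3), 3))² = (8 + 3)² = 11² = 121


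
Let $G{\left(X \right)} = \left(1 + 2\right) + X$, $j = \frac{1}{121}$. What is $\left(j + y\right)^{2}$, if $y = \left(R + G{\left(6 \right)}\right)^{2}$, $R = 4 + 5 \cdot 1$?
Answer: $\frac{1537032025}{14641} \approx 1.0498 \cdot 10^{5}$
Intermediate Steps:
$j = \frac{1}{121} \approx 0.0082645$
$G{\left(X \right)} = 3 + X$
$R = 9$ ($R = 4 + 5 = 9$)
$y = 324$ ($y = \left(9 + \left(3 + 6\right)\right)^{2} = \left(9 + 9\right)^{2} = 18^{2} = 324$)
$\left(j + y\right)^{2} = \left(\frac{1}{121} + 324\right)^{2} = \left(\frac{39205}{121}\right)^{2} = \frac{1537032025}{14641}$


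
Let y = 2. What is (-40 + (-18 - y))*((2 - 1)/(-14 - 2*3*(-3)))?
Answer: -15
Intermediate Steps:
(-40 + (-18 - y))*((2 - 1)/(-14 - 2*3*(-3))) = (-40 + (-18 - 1*2))*((2 - 1)/(-14 - 2*3*(-3))) = (-40 + (-18 - 2))*(1/(-14 - 6*(-3))) = (-40 - 20)*(1/(-14 + 18)) = -60/4 = -60*¼ = -15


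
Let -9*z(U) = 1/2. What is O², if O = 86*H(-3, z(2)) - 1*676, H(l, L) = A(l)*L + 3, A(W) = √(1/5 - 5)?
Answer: 23572948/135 + 71896*I*√30/45 ≈ 1.7461e+5 + 8750.9*I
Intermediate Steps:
A(W) = 2*I*√30/5 (A(W) = √(⅕ - 5) = √(-24/5) = 2*I*√30/5)
z(U) = -1/18 (z(U) = -⅑/2 = -⅑*½ = -1/18)
H(l, L) = 3 + 2*I*L*√30/5 (H(l, L) = (2*I*√30/5)*L + 3 = 2*I*L*√30/5 + 3 = 3 + 2*I*L*√30/5)
O = -418 - 86*I*√30/45 (O = 86*(3 + (⅖)*I*(-1/18)*√30) - 1*676 = 86*(3 - I*√30/45) - 676 = (258 - 86*I*√30/45) - 676 = -418 - 86*I*√30/45 ≈ -418.0 - 10.468*I)
O² = (-418 - 86*I*√30/45)²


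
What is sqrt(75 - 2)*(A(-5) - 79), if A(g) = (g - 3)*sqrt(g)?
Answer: sqrt(73)*(-79 - 8*I*sqrt(5)) ≈ -674.98 - 152.84*I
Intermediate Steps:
A(g) = sqrt(g)*(-3 + g) (A(g) = (-3 + g)*sqrt(g) = sqrt(g)*(-3 + g))
sqrt(75 - 2)*(A(-5) - 79) = sqrt(75 - 2)*(sqrt(-5)*(-3 - 5) - 79) = sqrt(73)*((I*sqrt(5))*(-8) - 79) = sqrt(73)*(-8*I*sqrt(5) - 79) = sqrt(73)*(-79 - 8*I*sqrt(5))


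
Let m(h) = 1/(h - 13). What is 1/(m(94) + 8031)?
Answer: 81/650512 ≈ 0.00012452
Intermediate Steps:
m(h) = 1/(-13 + h)
1/(m(94) + 8031) = 1/(1/(-13 + 94) + 8031) = 1/(1/81 + 8031) = 1/(650512/81) = 81/650512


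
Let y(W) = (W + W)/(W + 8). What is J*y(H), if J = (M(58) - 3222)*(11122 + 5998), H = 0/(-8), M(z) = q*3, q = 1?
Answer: 0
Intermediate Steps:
M(z) = 3 (M(z) = 1*3 = 3)
H = 0 (H = 0*(-⅛) = 0)
J = -55109280 (J = (3 - 3222)*(11122 + 5998) = -3219*17120 = -55109280)
y(W) = 2*W/(8 + W) (y(W) = (2*W)/(8 + W) = 2*W/(8 + W))
J*y(H) = -110218560*0/(8 + 0) = -110218560*0/8 = -55109280*0 = 0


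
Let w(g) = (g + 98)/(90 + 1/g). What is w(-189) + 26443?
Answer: 449751788/17009 ≈ 26442.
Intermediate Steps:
w(g) = (98 + g)/(90 + 1/g)
w(-189) + 26443 = -189*(98 - 189)/(1 + 90*(-189)) + 26443 = -189*(-91)/(1 - 17010) + 26443 = -189*(-91)/(-17009) + 26443 = -189*(-1/17009)*(-91) + 26443 = -17199/17009 + 26443 = 449751788/17009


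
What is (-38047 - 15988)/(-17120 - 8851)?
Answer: 54035/25971 ≈ 2.0806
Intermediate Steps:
(-38047 - 15988)/(-17120 - 8851) = -54035/(-25971) = -54035*(-1/25971) = 54035/25971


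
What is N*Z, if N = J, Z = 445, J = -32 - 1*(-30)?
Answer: -890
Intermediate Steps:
J = -2 (J = -32 + 30 = -2)
N = -2
N*Z = -2*445 = -890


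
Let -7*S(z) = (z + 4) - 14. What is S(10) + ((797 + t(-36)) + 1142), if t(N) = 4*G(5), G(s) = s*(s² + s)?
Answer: 2539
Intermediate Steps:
G(s) = s*(s + s²)
t(N) = 600 (t(N) = 4*(5²*(1 + 5)) = 4*(25*6) = 4*150 = 600)
S(z) = 10/7 - z/7 (S(z) = -((z + 4) - 14)/7 = -((4 + z) - 14)/7 = -(-10 + z)/7 = 10/7 - z/7)
S(10) + ((797 + t(-36)) + 1142) = (10/7 - ⅐*10) + ((797 + 600) + 1142) = (10/7 - 10/7) + (1397 + 1142) = 0 + 2539 = 2539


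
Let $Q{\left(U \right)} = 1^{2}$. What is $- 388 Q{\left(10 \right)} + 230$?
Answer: $-158$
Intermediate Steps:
$Q{\left(U \right)} = 1$
$- 388 Q{\left(10 \right)} + 230 = \left(-388\right) 1 + 230 = -388 + 230 = -158$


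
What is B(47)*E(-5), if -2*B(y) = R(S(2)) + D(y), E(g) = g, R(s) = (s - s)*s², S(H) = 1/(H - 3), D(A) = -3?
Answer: -15/2 ≈ -7.5000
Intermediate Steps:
S(H) = 1/(-3 + H)
R(s) = 0 (R(s) = 0*s² = 0)
B(y) = 3/2 (B(y) = -(0 - 3)/2 = -½*(-3) = 3/2)
B(47)*E(-5) = (3/2)*(-5) = -15/2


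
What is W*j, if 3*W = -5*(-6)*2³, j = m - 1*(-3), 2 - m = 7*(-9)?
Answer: 5440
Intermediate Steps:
m = 65 (m = 2 - 7*(-9) = 2 - 1*(-63) = 2 + 63 = 65)
j = 68 (j = 65 - 1*(-3) = 65 + 3 = 68)
W = 80 (W = (-5*(-6)*2³)/3 = (30*8)/3 = (⅓)*240 = 80)
W*j = 80*68 = 5440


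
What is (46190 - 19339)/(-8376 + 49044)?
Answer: 26851/40668 ≈ 0.66025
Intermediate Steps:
(46190 - 19339)/(-8376 + 49044) = 26851/40668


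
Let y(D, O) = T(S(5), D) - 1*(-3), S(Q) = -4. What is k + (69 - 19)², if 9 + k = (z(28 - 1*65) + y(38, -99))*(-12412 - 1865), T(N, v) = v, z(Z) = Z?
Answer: -54617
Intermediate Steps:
y(D, O) = 3 + D (y(D, O) = D - 1*(-3) = D + 3 = 3 + D)
k = -57117 (k = -9 + ((28 - 1*65) + (3 + 38))*(-12412 - 1865) = -9 + ((28 - 65) + 41)*(-14277) = -9 + (-37 + 41)*(-14277) = -9 + 4*(-14277) = -9 - 57108 = -57117)
k + (69 - 19)² = -57117 + (69 - 19)² = -57117 + 50² = -57117 + 2500 = -54617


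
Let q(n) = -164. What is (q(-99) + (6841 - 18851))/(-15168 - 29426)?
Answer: 6087/22297 ≈ 0.27300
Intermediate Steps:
(q(-99) + (6841 - 18851))/(-15168 - 29426) = (-164 + (6841 - 18851))/(-15168 - 29426) = (-164 - 12010)/(-44594) = -12174*(-1/44594) = 6087/22297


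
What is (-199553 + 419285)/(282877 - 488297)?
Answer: -54933/51355 ≈ -1.0697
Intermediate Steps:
(-199553 + 419285)/(282877 - 488297) = 219732/(-205420) = 219732*(-1/205420) = -54933/51355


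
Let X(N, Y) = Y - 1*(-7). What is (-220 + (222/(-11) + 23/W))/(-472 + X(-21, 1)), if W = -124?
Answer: 327861/632896 ≈ 0.51803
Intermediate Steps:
X(N, Y) = 7 + Y (X(N, Y) = Y + 7 = 7 + Y)
(-220 + (222/(-11) + 23/W))/(-472 + X(-21, 1)) = (-220 + (222/(-11) + 23/(-124)))/(-472 + (7 + 1)) = (-220 + (222*(-1/11) + 23*(-1/124)))/(-472 + 8) = (-220 + (-222/11 - 23/124))/(-464) = (-220 - 27781/1364)*(-1/464) = -327861/1364*(-1/464) = 327861/632896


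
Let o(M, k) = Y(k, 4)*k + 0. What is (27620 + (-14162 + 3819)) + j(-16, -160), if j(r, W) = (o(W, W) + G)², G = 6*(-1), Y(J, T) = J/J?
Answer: 44833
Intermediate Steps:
Y(J, T) = 1
o(M, k) = k (o(M, k) = 1*k + 0 = k + 0 = k)
G = -6
j(r, W) = (-6 + W)² (j(r, W) = (W - 6)² = (-6 + W)²)
(27620 + (-14162 + 3819)) + j(-16, -160) = (27620 + (-14162 + 3819)) + (-6 - 160)² = (27620 - 10343) + (-166)² = 17277 + 27556 = 44833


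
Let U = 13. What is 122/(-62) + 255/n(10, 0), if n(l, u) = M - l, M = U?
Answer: 2574/31 ≈ 83.032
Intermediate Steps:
M = 13
n(l, u) = 13 - l
122/(-62) + 255/n(10, 0) = 122/(-62) + 255/(13 - 1*10) = 122*(-1/62) + 255/(13 - 10) = -61/31 + 255/3 = -61/31 + 255*(⅓) = -61/31 + 85 = 2574/31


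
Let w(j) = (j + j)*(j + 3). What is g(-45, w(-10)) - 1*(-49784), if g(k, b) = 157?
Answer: 49941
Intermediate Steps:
w(j) = 2*j*(3 + j) (w(j) = (2*j)*(3 + j) = 2*j*(3 + j))
g(-45, w(-10)) - 1*(-49784) = 157 - 1*(-49784) = 157 + 49784 = 49941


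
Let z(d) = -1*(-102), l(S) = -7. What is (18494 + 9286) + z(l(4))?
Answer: 27882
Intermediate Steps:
z(d) = 102
(18494 + 9286) + z(l(4)) = (18494 + 9286) + 102 = 27780 + 102 = 27882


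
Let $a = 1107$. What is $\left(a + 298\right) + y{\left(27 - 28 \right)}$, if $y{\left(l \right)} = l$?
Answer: $1404$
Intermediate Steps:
$\left(a + 298\right) + y{\left(27 - 28 \right)} = \left(1107 + 298\right) + \left(27 - 28\right) = 1405 - 1 = 1404$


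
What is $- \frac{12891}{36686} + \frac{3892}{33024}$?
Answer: $- \frac{35366309}{151439808} \approx -0.23353$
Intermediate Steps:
$- \frac{12891}{36686} + \frac{3892}{33024} = \left(-12891\right) \frac{1}{36686} + 3892 \cdot \frac{1}{33024} = - \frac{12891}{36686} + \frac{973}{8256} = - \frac{35366309}{151439808}$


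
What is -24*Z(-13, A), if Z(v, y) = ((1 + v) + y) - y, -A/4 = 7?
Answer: 288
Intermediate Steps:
A = -28 (A = -4*7 = -28)
Z(v, y) = 1 + v (Z(v, y) = (1 + v + y) - y = 1 + v)
-24*Z(-13, A) = -24*(1 - 13) = -24*(-12) = 288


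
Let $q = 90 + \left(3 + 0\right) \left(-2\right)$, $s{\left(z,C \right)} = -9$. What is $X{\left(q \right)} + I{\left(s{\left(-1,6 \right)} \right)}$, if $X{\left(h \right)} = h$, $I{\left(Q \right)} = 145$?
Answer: $229$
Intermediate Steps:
$q = 84$ ($q = 90 + 3 \left(-2\right) = 90 - 6 = 84$)
$X{\left(q \right)} + I{\left(s{\left(-1,6 \right)} \right)} = 84 + 145 = 229$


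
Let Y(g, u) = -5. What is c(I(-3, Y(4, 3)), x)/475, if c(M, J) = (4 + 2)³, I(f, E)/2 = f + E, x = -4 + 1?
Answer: 216/475 ≈ 0.45474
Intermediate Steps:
x = -3
I(f, E) = 2*E + 2*f (I(f, E) = 2*(f + E) = 2*(E + f) = 2*E + 2*f)
c(M, J) = 216 (c(M, J) = 6³ = 216)
c(I(-3, Y(4, 3)), x)/475 = 216/475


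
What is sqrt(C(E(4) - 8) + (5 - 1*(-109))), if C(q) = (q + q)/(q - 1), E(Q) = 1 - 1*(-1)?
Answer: 9*sqrt(70)/7 ≈ 10.757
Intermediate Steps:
E(Q) = 2 (E(Q) = 1 + 1 = 2)
C(q) = 2*q/(-1 + q) (C(q) = (2*q)/(-1 + q) = 2*q/(-1 + q))
sqrt(C(E(4) - 8) + (5 - 1*(-109))) = sqrt(2*(2 - 8)/(-1 + (2 - 8)) + (5 - 1*(-109))) = sqrt(2*(-6)/(-1 - 6) + (5 + 109)) = sqrt(2*(-6)/(-7) + 114) = sqrt(2*(-6)*(-1/7) + 114) = sqrt(12/7 + 114) = sqrt(810/7) = 9*sqrt(70)/7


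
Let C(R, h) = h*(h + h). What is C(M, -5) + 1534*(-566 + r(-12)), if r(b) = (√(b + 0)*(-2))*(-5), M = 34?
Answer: -868194 + 30680*I*√3 ≈ -8.6819e+5 + 53139.0*I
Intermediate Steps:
r(b) = 10*√b (r(b) = (√b*(-2))*(-5) = -2*√b*(-5) = 10*√b)
C(R, h) = 2*h² (C(R, h) = h*(2*h) = 2*h²)
C(M, -5) + 1534*(-566 + r(-12)) = 2*(-5)² + 1534*(-566 + 10*√(-12)) = 2*25 + 1534*(-566 + 10*(2*I*√3)) = 50 + 1534*(-566 + 20*I*√3) = 50 + (-868244 + 30680*I*√3) = -868194 + 30680*I*√3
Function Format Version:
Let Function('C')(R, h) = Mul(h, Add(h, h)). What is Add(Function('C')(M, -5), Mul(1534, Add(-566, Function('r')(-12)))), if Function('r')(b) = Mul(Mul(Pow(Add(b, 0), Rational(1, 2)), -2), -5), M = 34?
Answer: Add(-868194, Mul(30680, I, Pow(3, Rational(1, 2)))) ≈ Add(-8.6819e+5, Mul(53139., I))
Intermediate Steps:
Function('r')(b) = Mul(10, Pow(b, Rational(1, 2))) (Function('r')(b) = Mul(Mul(Pow(b, Rational(1, 2)), -2), -5) = Mul(Mul(-2, Pow(b, Rational(1, 2))), -5) = Mul(10, Pow(b, Rational(1, 2))))
Function('C')(R, h) = Mul(2, Pow(h, 2)) (Function('C')(R, h) = Mul(h, Mul(2, h)) = Mul(2, Pow(h, 2)))
Add(Function('C')(M, -5), Mul(1534, Add(-566, Function('r')(-12)))) = Add(Mul(2, Pow(-5, 2)), Mul(1534, Add(-566, Mul(10, Pow(-12, Rational(1, 2)))))) = Add(Mul(2, 25), Mul(1534, Add(-566, Mul(10, Mul(2, I, Pow(3, Rational(1, 2))))))) = Add(50, Mul(1534, Add(-566, Mul(20, I, Pow(3, Rational(1, 2)))))) = Add(50, Add(-868244, Mul(30680, I, Pow(3, Rational(1, 2))))) = Add(-868194, Mul(30680, I, Pow(3, Rational(1, 2))))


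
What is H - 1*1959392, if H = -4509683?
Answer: -6469075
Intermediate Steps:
H - 1*1959392 = -4509683 - 1*1959392 = -4509683 - 1959392 = -6469075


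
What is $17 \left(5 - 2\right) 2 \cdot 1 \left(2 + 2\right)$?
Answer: $408$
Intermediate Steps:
$17 \left(5 - 2\right) 2 \cdot 1 \left(2 + 2\right) = 17 \cdot 3 \cdot 2 \cdot 1 \cdot 4 = 17 \cdot 6 \cdot 4 = 102 \cdot 4 = 408$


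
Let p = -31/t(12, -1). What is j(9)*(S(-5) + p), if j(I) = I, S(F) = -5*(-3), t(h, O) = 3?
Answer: 42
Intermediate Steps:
S(F) = 15
p = -31/3 ≈ -10.333
j(9)*(S(-5) + p) = 9*(15 - 31/3) = 9*(14/3) = 42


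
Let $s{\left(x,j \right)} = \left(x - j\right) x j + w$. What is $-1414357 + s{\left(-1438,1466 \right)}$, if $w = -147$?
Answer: $6120531128$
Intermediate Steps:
$s{\left(x,j \right)} = -147 + j x \left(x - j\right)$ ($s{\left(x,j \right)} = \left(x - j\right) x j - 147 = x \left(x - j\right) j - 147 = j x \left(x - j\right) - 147 = -147 + j x \left(x - j\right)$)
$-1414357 + s{\left(-1438,1466 \right)} = -1414357 - \left(147 - 3090486328 - 3031459304\right) = -1414357 - \left(-3031459157 - 3090486328\right) = -1414357 + \left(-147 + 3031459304 + 3090486328\right) = -1414357 + 6121945485 = 6120531128$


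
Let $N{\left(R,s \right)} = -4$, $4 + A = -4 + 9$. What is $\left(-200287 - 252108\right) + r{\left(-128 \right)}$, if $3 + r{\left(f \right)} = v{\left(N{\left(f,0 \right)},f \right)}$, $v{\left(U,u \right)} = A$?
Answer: $-452397$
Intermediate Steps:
$A = 1$ ($A = -4 + \left(-4 + 9\right) = -4 + 5 = 1$)
$v{\left(U,u \right)} = 1$
$r{\left(f \right)} = -2$ ($r{\left(f \right)} = -3 + 1 = -2$)
$\left(-200287 - 252108\right) + r{\left(-128 \right)} = \left(-200287 - 252108\right) - 2 = -452395 - 2 = -452397$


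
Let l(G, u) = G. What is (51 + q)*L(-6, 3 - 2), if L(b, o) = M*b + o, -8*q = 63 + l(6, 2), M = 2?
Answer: -3729/8 ≈ -466.13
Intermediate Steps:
q = -69/8 (q = -(63 + 6)/8 = -⅛*69 = -69/8 ≈ -8.6250)
L(b, o) = o + 2*b (L(b, o) = 2*b + o = o + 2*b)
(51 + q)*L(-6, 3 - 2) = (51 - 69/8)*((3 - 2) + 2*(-6)) = 339*(1 - 12)/8 = (339/8)*(-11) = -3729/8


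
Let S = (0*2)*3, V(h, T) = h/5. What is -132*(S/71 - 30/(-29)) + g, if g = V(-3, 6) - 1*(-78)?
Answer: -8577/145 ≈ -59.152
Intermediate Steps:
V(h, T) = h/5 (V(h, T) = h*(⅕) = h/5)
S = 0 (S = 0*3 = 0)
g = 387/5 (g = (⅕)*(-3) - 1*(-78) = -⅗ + 78 = 387/5 ≈ 77.400)
-132*(S/71 - 30/(-29)) + g = -132*(0/71 - 30/(-29)) + 387/5 = -132*(0*(1/71) - 30*(-1/29)) + 387/5 = -132*(0 + 30/29) + 387/5 = -132*30/29 + 387/5 = -3960/29 + 387/5 = -8577/145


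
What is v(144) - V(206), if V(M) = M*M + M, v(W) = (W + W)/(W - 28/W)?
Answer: -220747266/5177 ≈ -42640.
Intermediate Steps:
v(W) = 2*W/(W - 28/W) (v(W) = (2*W)/(W - 28/W) = 2*W/(W - 28/W))
V(M) = M + M**2 (V(M) = M**2 + M = M + M**2)
v(144) - V(206) = 2*144**2/(-28 + 144**2) - 206*(1 + 206) = 2*20736/(-28 + 20736) - 206*207 = 2*20736/20708 - 1*42642 = 2*20736*(1/20708) - 42642 = 10368/5177 - 42642 = -220747266/5177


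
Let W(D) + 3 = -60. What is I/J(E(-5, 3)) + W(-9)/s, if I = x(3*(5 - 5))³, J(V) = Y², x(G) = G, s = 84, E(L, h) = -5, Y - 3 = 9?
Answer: -¾ ≈ -0.75000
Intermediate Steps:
Y = 12 (Y = 3 + 9 = 12)
W(D) = -63 (W(D) = -3 - 60 = -63)
J(V) = 144 (J(V) = 12² = 144)
I = 0 (I = (3*(5 - 5))³ = (3*0)³ = 0³ = 0)
I/J(E(-5, 3)) + W(-9)/s = 0/144 - 63/84 = 0*(1/144) - 63*1/84 = 0 - ¾ = -¾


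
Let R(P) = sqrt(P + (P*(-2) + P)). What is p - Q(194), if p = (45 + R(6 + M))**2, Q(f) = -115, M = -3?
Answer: 2140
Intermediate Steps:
R(P) = 0 (R(P) = sqrt(P + (-2*P + P)) = sqrt(P - P) = sqrt(0) = 0)
p = 2025 (p = (45 + 0)**2 = 45**2 = 2025)
p - Q(194) = 2025 - 1*(-115) = 2025 + 115 = 2140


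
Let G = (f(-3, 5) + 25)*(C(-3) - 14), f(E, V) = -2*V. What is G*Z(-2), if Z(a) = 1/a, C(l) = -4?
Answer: 135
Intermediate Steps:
G = -270 (G = (-2*5 + 25)*(-4 - 14) = (-10 + 25)*(-18) = 15*(-18) = -270)
G*Z(-2) = -270/(-2) = -270*(-½) = 135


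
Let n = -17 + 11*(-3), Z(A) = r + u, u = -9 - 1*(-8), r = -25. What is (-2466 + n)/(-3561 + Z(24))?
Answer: 148/211 ≈ 0.70142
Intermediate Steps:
u = -1 (u = -9 + 8 = -1)
Z(A) = -26 (Z(A) = -25 - 1 = -26)
n = -50 (n = -17 - 33 = -50)
(-2466 + n)/(-3561 + Z(24)) = (-2466 - 50)/(-3561 - 26) = -2516/(-3587) = -2516*(-1/3587) = 148/211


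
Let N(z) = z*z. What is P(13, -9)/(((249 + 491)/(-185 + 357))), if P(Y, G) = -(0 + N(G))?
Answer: -3483/185 ≈ -18.827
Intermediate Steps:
N(z) = z²
P(Y, G) = -G² (P(Y, G) = -(0 + G²) = -G²)
P(13, -9)/(((249 + 491)/(-185 + 357))) = (-1*(-9)²)/(((249 + 491)/(-185 + 357))) = (-1*81)/((740/172)) = -81/(740*(1/172)) = -81/185/43 = -81*43/185 = -3483/185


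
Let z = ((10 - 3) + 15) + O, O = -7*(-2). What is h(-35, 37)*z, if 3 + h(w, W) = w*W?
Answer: -46728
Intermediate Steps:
h(w, W) = -3 + W*w (h(w, W) = -3 + w*W = -3 + W*w)
O = 14
z = 36 (z = ((10 - 3) + 15) + 14 = (7 + 15) + 14 = 22 + 14 = 36)
h(-35, 37)*z = (-3 + 37*(-35))*36 = (-3 - 1295)*36 = -1298*36 = -46728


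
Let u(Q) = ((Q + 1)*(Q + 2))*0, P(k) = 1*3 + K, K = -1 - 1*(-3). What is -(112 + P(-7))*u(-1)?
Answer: 0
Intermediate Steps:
K = 2 (K = -1 + 3 = 2)
P(k) = 5 (P(k) = 1*3 + 2 = 3 + 2 = 5)
u(Q) = 0 (u(Q) = ((1 + Q)*(2 + Q))*0 = 0)
-(112 + P(-7))*u(-1) = -(112 + 5)*0 = -117*0 = -1*0 = 0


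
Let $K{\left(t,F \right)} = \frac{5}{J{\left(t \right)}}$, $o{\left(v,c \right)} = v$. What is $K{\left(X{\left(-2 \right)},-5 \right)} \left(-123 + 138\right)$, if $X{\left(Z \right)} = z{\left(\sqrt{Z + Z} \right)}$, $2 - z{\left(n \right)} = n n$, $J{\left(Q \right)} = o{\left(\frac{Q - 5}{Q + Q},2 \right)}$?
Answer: $900$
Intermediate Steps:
$J{\left(Q \right)} = \frac{-5 + Q}{2 Q}$ ($J{\left(Q \right)} = \frac{Q - 5}{Q + Q} = \frac{-5 + Q}{2 Q}$)
$z{\left(n \right)} = 2 - n^{2}$ ($z{\left(n \right)} = 2 - n n = 2 - n^{2}$)
$X{\left(Z \right)} = 2 - 2 Z$ ($X{\left(Z \right)} = 2 - \left(\sqrt{Z + Z}\right)^{2} = 2 - \left(\sqrt{2 Z}\right)^{2} = 2 - \left(\sqrt{2} \sqrt{Z}\right)^{2} = 2 - 2 Z$)
$K{\left(t,F \right)} = \frac{10 t}{-5 + t}$ ($K{\left(t,F \right)} = \frac{5}{\frac{1}{2} \frac{1}{t} \left(-5 + t\right)} = 5 \frac{2 t}{-5 + t} = \frac{10 t}{-5 + t}$)
$K{\left(X{\left(-2 \right)},-5 \right)} \left(-123 + 138\right) = \frac{10 \left(2 - -4\right)}{-5 + \left(2 - -4\right)} \left(-123 + 138\right) = \frac{10 \left(2 + 4\right)}{-5 + \left(2 + 4\right)} 15 = 10 \cdot 6 \frac{1}{-5 + 6} \cdot 15 = 10 \cdot 6 \cdot 1^{-1} \cdot 15 = 10 \cdot 6 \cdot 1 \cdot 15 = 60 \cdot 15 = 900$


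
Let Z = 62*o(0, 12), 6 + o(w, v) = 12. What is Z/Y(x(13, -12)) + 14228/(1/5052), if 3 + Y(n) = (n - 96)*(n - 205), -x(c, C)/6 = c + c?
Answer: 2179612873612/30323 ≈ 7.1880e+7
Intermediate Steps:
o(w, v) = 6 (o(w, v) = -6 + 12 = 6)
x(c, C) = -12*c (x(c, C) = -6*(c + c) = -12*c)
Y(n) = -3 + (-205 + n)*(-96 + n) (Y(n) = -3 + (n - 96)*(n - 205) = -3 + (-96 + n)*(-205 + n) = -3 + (-205 + n)*(-96 + n))
Z = 372 (Z = 62*6 = 372)
Z/Y(x(13, -12)) + 14228/(1/5052) = 372/(19677 + (-12*13)**2 - (-3612)*13) + 14228/(1/5052) = 372/(19677 + (-156)**2 - 301*(-156)) + 14228/(1/5052) = 372/(19677 + 24336 + 46956) + 14228*5052 = 372/90969 + 71879856 = 372*(1/90969) + 71879856 = 124/30323 + 71879856 = 2179612873612/30323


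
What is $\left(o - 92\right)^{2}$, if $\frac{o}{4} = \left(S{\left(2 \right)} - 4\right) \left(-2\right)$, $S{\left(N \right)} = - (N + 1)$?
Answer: $1296$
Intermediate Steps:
$S{\left(N \right)} = -1 - N$ ($S{\left(N \right)} = - (1 + N) = -1 - N$)
$o = 56$ ($o = 4 \left(\left(-1 - 2\right) - 4\right) \left(-2\right) = 4 \left(-3 - 4\right) \left(-2\right) = 4 \left(\left(-7\right) \left(-2\right)\right) = 4 \cdot 14 = 56$)
$\left(o - 92\right)^{2} = \left(56 - 92\right)^{2} = \left(-36\right)^{2} = 1296$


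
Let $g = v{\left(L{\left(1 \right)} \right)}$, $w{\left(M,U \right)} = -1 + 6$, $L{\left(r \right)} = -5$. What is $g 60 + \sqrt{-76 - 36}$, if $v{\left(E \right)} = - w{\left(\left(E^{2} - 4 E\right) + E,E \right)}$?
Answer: $-300 + 4 i \sqrt{7} \approx -300.0 + 10.583 i$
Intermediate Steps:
$w{\left(M,U \right)} = 5$
$v{\left(E \right)} = -5$ ($v{\left(E \right)} = \left(-1\right) 5 = -5$)
$g = -5$
$g 60 + \sqrt{-76 - 36} = \left(-5\right) 60 + \sqrt{-76 - 36} = -300 + \sqrt{-112} = -300 + 4 i \sqrt{7}$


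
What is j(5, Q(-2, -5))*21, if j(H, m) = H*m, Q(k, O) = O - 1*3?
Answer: -840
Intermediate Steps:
Q(k, O) = -3 + O (Q(k, O) = O - 3 = -3 + O)
j(5, Q(-2, -5))*21 = (5*(-3 - 5))*21 = (5*(-8))*21 = -40*21 = -840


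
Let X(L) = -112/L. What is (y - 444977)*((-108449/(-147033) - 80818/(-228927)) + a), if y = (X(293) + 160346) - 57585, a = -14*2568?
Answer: 2379139766161193651000/193378986513 ≈ 1.2303e+10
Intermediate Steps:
a = -35952
y = 30108861/293 (y = (-112/293 + 160346) - 57585 = 46981266/293 - 57585 = 30108861/293 ≈ 1.0276e+5)
(y - 444977)*((-108449/(-147033) - 80818/(-228927)) + a) = (30108861/293 - 444977)*((-108449/(-147033) - 80818/(-228927)) - 35952) = -100269400*((-108449*(-1/147033) - 80818*(-1/228927)) - 35952)/293 = -100269400*((108449/147033 + 80818/228927) - 35952)/293 = -100269400*(12236605739/11219941197 - 35952)/293 = -100269400/293*(-403367089308805/11219941197) = 2379139766161193651000/193378986513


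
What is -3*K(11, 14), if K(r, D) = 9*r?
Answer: -297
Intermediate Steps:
-3*K(11, 14) = -27*11 = -3*99 = -297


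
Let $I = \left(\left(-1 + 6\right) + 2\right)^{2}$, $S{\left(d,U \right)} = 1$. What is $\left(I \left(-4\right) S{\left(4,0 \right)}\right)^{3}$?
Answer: $-7529536$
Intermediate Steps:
$I = 49$ ($I = \left(5 + 2\right)^{2} = 7^{2} = 49$)
$\left(I \left(-4\right) S{\left(4,0 \right)}\right)^{3} = \left(49 \left(-4\right) 1\right)^{3} = \left(\left(-196\right) 1\right)^{3} = \left(-196\right)^{3} = -7529536$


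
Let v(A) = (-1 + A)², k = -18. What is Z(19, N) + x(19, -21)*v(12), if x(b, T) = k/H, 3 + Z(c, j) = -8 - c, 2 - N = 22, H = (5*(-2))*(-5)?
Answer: -1839/25 ≈ -73.560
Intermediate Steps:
H = 50 (H = -10*(-5) = 50)
N = -20 (N = 2 - 1*22 = 2 - 22 = -20)
Z(c, j) = -11 - c (Z(c, j) = -3 + (-8 - c) = -11 - c)
x(b, T) = -9/25 (x(b, T) = -18/50 = -18*1/50 = -9/25)
Z(19, N) + x(19, -21)*v(12) = (-11 - 1*19) - 9*(-1 + 12)²/25 = (-11 - 19) - 9/25*11² = -30 - 9/25*121 = -30 - 1089/25 = -1839/25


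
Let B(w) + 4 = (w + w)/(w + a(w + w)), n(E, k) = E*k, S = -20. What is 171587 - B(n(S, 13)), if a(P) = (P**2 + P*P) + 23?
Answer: 92755746253/540563 ≈ 1.7159e+5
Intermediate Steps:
a(P) = 23 + 2*P**2 (a(P) = (P**2 + P**2) + 23 = 2*P**2 + 23 = 23 + 2*P**2)
B(w) = -4 + 2*w/(23 + w + 8*w**2) (B(w) = -4 + (w + w)/(w + (23 + 2*(w + w)**2)) = -4 + (2*w)/(w + (23 + 2*(2*w)**2)) = -4 + (2*w)/(w + (23 + 2*(4*w**2))) = -4 + (2*w)/(w + (23 + 8*w**2)) = -4 + (2*w)/(23 + w + 8*w**2) = -4 + 2*w/(23 + w + 8*w**2))
171587 - B(n(S, 13)) = 171587 - 2*(-46 - (-20)*13 - 16*(-20*13)**2)/(23 - 20*13 + 8*(-20*13)**2) = 171587 - 2*(-46 - 1*(-260) - 16*(-260)**2)/(23 - 260 + 8*(-260)**2) = 171587 - 2*(-46 + 260 - 16*67600)/(23 - 260 + 8*67600) = 171587 - 2*(-46 + 260 - 1081600)/(23 - 260 + 540800) = 171587 - 2*(-1081386)/540563 = 171587 - 1*(-2162772/540563) = 171587 + 2162772/540563 = 92755746253/540563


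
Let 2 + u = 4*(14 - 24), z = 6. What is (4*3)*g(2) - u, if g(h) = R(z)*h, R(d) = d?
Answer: 186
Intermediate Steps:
u = -42 (u = -2 + 4*(14 - 24) = -2 + 4*(-10) = -2 - 40 = -42)
g(h) = 6*h
(4*3)*g(2) - u = (4*3)*(6*2) - 1*(-42) = 12*12 + 42 = 144 + 42 = 186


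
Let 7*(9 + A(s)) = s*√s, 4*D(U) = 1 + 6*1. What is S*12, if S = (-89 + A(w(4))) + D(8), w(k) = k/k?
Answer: -8073/7 ≈ -1153.3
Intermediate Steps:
w(k) = 1
D(U) = 7/4 (D(U) = (1 + 6*1)/4 = (1 + 6)/4 = (¼)*7 = 7/4)
A(s) = -9 + s^(3/2)/7 (A(s) = -9 + (s*√s)/7 = -9 + s^(3/2)/7)
S = -2691/28 (S = (-89 + (-9 + 1^(3/2)/7)) + 7/4 = (-89 + (-9 + (⅐)*1)) + 7/4 = (-89 + (-9 + ⅐)) + 7/4 = (-89 - 62/7) + 7/4 = -685/7 + 7/4 = -2691/28 ≈ -96.107)
S*12 = -2691/28*12 = -8073/7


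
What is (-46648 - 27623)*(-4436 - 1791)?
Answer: 462485517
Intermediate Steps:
(-46648 - 27623)*(-4436 - 1791) = -74271*(-6227) = 462485517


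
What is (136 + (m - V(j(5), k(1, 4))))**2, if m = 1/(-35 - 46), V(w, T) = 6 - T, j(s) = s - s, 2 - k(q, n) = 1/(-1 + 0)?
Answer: 116035984/6561 ≈ 17686.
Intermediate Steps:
k(q, n) = 3 (k(q, n) = 2 - 1/(-1 + 0) = 2 - 1/(-1) = 2 - 1*(-1) = 2 + 1 = 3)
j(s) = 0
m = -1/81 (m = 1/(-81) = -1/81 ≈ -0.012346)
(136 + (m - V(j(5), k(1, 4))))**2 = (136 + (-1/81 - (6 - 1*3)))**2 = (136 + (-1/81 - (6 - 3)))**2 = (136 + (-1/81 - 1*3))**2 = (136 + (-1/81 - 3))**2 = (136 - 244/81)**2 = (10772/81)**2 = 116035984/6561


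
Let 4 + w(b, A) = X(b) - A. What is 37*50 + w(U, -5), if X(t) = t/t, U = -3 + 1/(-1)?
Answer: 1852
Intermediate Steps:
U = -4 (U = -3 + 1*(-1) = -3 - 1 = -4)
X(t) = 1
w(b, A) = -3 - A (w(b, A) = -4 + (1 - A) = -3 - A)
37*50 + w(U, -5) = 37*50 + (-3 - 1*(-5)) = 1850 + (-3 + 5) = 1850 + 2 = 1852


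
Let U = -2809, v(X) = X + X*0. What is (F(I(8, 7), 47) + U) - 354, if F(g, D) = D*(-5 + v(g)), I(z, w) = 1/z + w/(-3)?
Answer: -84043/24 ≈ -3501.8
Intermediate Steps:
v(X) = X (v(X) = X + 0 = X)
I(z, w) = 1/z - w/3 (I(z, w) = 1/z + w*(-⅓) = 1/z - w/3)
F(g, D) = D*(-5 + g)
(F(I(8, 7), 47) + U) - 354 = (47*(-5 + (1/8 - ⅓*7)) - 2809) - 354 = (47*(-5 + (⅛ - 7/3)) - 2809) - 354 = (47*(-5 - 53/24) - 2809) - 354 = (47*(-173/24) - 2809) - 354 = (-8131/24 - 2809) - 354 = -75547/24 - 354 = -84043/24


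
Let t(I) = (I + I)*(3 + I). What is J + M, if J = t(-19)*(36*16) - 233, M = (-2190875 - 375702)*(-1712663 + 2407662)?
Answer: -1783768098448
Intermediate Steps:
t(I) = 2*I*(3 + I) (t(I) = (2*I)*(3 + I) = 2*I*(3 + I))
M = -1783768448423 (M = -2566577*694999 = -1783768448423)
J = 349975 (J = (2*(-19)*(3 - 19))*(36*16) - 233 = (2*(-19)*(-16))*576 - 233 = 608*576 - 233 = 350208 - 233 = 349975)
J + M = 349975 - 1783768448423 = -1783768098448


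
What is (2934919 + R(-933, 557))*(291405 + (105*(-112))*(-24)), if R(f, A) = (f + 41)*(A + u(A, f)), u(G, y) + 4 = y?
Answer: 1878044318955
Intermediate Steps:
u(G, y) = -4 + y
R(f, A) = (41 + f)*(-4 + A + f) (R(f, A) = (f + 41)*(A + (-4 + f)) = (41 + f)*(-4 + A + f))
(2934919 + R(-933, 557))*(291405 + (105*(-112))*(-24)) = (2934919 + (-164 + (-933)**2 + 37*(-933) + 41*557 + 557*(-933)))*(291405 + (105*(-112))*(-24)) = (2934919 + (-164 + 870489 - 34521 + 22837 - 519681))*(291405 - 11760*(-24)) = (2934919 + 338960)*(291405 + 282240) = 3273879*573645 = 1878044318955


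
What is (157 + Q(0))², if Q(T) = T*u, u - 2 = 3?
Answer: 24649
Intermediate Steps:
u = 5 (u = 2 + 3 = 5)
Q(T) = 5*T (Q(T) = T*5 = 5*T)
(157 + Q(0))² = (157 + 5*0)² = (157 + 0)² = 157² = 24649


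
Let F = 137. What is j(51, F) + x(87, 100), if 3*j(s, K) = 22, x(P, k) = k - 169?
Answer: -185/3 ≈ -61.667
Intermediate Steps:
x(P, k) = -169 + k
j(s, K) = 22/3 (j(s, K) = (⅓)*22 = 22/3)
j(51, F) + x(87, 100) = 22/3 + (-169 + 100) = 22/3 - 69 = -185/3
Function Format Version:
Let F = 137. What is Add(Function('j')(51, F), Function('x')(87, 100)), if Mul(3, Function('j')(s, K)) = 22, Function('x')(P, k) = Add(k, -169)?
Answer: Rational(-185, 3) ≈ -61.667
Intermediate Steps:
Function('x')(P, k) = Add(-169, k)
Function('j')(s, K) = Rational(22, 3) (Function('j')(s, K) = Mul(Rational(1, 3), 22) = Rational(22, 3))
Add(Function('j')(51, F), Function('x')(87, 100)) = Add(Rational(22, 3), Add(-169, 100)) = Add(Rational(22, 3), -69) = Rational(-185, 3)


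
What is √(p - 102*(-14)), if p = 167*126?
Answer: √22470 ≈ 149.90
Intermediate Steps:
p = 21042
√(p - 102*(-14)) = √(21042 - 102*(-14)) = √(21042 + 1428) = √22470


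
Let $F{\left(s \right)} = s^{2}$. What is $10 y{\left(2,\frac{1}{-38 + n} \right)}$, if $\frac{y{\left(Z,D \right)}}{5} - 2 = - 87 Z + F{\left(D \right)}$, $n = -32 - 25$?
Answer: $- \frac{3104598}{361} \approx -8600.0$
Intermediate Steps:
$n = -57$
$y{\left(Z,D \right)} = 10 - 435 Z + 5 D^{2}$ ($y{\left(Z,D \right)} = 10 + 5 \left(- 87 Z + D^{2}\right) = 10 + 5 \left(D^{2} - 87 Z\right) = 10 + \left(- 435 Z + 5 D^{2}\right) = 10 - 435 Z + 5 D^{2}$)
$10 y{\left(2,\frac{1}{-38 + n} \right)} = 10 \left(10 - 870 + 5 \left(\frac{1}{-38 - 57}\right)^{2}\right) = 10 \left(10 - 870 + 5 \left(\frac{1}{-95}\right)^{2}\right) = 10 \left(10 - 870 + 5 \left(- \frac{1}{95}\right)^{2}\right) = 10 \left(10 - 870 + 5 \cdot \frac{1}{9025}\right) = 10 \left(10 - 870 + \frac{1}{1805}\right) = 10 \left(- \frac{1552299}{1805}\right) = - \frac{3104598}{361}$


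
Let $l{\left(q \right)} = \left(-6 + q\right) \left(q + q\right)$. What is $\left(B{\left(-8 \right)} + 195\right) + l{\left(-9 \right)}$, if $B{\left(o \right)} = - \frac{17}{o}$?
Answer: $\frac{3737}{8} \approx 467.13$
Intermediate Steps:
$l{\left(q \right)} = 2 q \left(-6 + q\right)$ ($l{\left(q \right)} = \left(-6 + q\right) 2 q = 2 q \left(-6 + q\right)$)
$\left(B{\left(-8 \right)} + 195\right) + l{\left(-9 \right)} = \left(- \frac{17}{-8} + 195\right) + 2 \left(-9\right) \left(-6 - 9\right) = \left(\left(-17\right) \left(- \frac{1}{8}\right) + 195\right) + 2 \left(-9\right) \left(-15\right) = \left(\frac{17}{8} + 195\right) + 270 = \frac{1577}{8} + 270 = \frac{3737}{8}$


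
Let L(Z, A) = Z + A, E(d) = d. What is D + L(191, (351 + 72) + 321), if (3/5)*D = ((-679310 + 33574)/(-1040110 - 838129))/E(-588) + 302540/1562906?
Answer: 86487880420207855/92468596579821 ≈ 935.32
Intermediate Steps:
L(Z, A) = A + Z
D = 29742618075220/92468596579821 (D = 5*(((-679310 + 33574)/(-1040110 - 838129))/(-588) + 302540/1562906)/3 = 5*(-645736/(-1878239)*(-1/588) + 302540*(1/1562906))/3 = 5*(-645736*(-1/1878239)*(-1/588) + 151270/781453)/3 = 5*((645736/1878239)*(-1/588) + 151270/781453)/3 = 5*(-23062/39443019 + 151270/781453)/3 = (5/3)*(5948523615044/30822865526607) = 29742618075220/92468596579821 ≈ 0.32165)
D + L(191, (351 + 72) + 321) = 29742618075220/92468596579821 + (((351 + 72) + 321) + 191) = 29742618075220/92468596579821 + ((423 + 321) + 191) = 29742618075220/92468596579821 + (744 + 191) = 29742618075220/92468596579821 + 935 = 86487880420207855/92468596579821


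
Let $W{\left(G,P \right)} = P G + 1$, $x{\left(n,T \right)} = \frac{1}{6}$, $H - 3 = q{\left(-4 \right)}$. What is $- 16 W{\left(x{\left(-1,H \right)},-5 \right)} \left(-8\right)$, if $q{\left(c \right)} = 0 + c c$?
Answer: $\frac{64}{3} \approx 21.333$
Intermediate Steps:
$q{\left(c \right)} = c^{2}$ ($q{\left(c \right)} = 0 + c^{2} = c^{2}$)
$H = 19$ ($H = 3 + \left(-4\right)^{2} = 3 + 16 = 19$)
$x{\left(n,T \right)} = \frac{1}{6}$
$W{\left(G,P \right)} = 1 + G P$ ($W{\left(G,P \right)} = G P + 1 = 1 + G P$)
$- 16 W{\left(x{\left(-1,H \right)},-5 \right)} \left(-8\right) = - 16 \left(1 + \frac{1}{6} \left(-5\right)\right) \left(-8\right) = - 16 \left(1 - \frac{5}{6}\right) \left(-8\right) = \left(-16\right) \frac{1}{6} \left(-8\right) = \left(- \frac{8}{3}\right) \left(-8\right) = \frac{64}{3}$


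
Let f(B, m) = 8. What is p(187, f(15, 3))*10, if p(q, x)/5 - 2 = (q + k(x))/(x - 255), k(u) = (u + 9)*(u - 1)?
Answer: 9400/247 ≈ 38.057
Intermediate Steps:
k(u) = (-1 + u)*(9 + u) (k(u) = (9 + u)*(-1 + u) = (-1 + u)*(9 + u))
p(q, x) = 10 + 5*(-9 + q + x² + 8*x)/(-255 + x) (p(q, x) = 10 + 5*((q + (-9 + x² + 8*x))/(x - 255)) = 10 + 5*((-9 + q + x² + 8*x)/(-255 + x)) = 10 + 5*(-9 + q + x² + 8*x)/(-255 + x))
p(187, f(15, 3))*10 = (5*(-519 + 187 + 8² + 10*8)/(-255 + 8))*10 = (5*(-519 + 187 + 64 + 80)/(-247))*10 = (5*(-1/247)*(-188))*10 = (940/247)*10 = 9400/247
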